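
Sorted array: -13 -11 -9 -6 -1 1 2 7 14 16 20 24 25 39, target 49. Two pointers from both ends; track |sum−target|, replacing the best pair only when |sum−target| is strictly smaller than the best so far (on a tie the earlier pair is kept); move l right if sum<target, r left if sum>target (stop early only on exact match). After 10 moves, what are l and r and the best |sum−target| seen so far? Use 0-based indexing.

l=9, r=12, best |Δ|=3

l=0 r=13: -13+39=26 d=23 *, l++
l=1 r=13: -11+39=28 d=21 *, l++
l=2 r=13: -9+39=30 d=19 *, l++
l=3 r=13: -6+39=33 d=16 *, l++
l=4 r=13: -1+39=38 d=11 *, l++
l=5 r=13: 1+39=40 d=9 *, l++
l=6 r=13: 2+39=41 d=8 *, l++
l=7 r=13: 7+39=46 d=3 *, l++
l=8 r=13: 14+39=53 d=4, r--
l=8 r=12: 14+25=39 d=10, l++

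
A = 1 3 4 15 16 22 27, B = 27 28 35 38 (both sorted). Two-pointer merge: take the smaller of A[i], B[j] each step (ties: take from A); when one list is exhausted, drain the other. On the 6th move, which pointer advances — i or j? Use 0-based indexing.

i=0 j=0: A[i]=1<=B[j]=27 take 1, i++
i=1 j=0: A[i]=3<=B[j]=27 take 3, i++
i=2 j=0: A[i]=4<=B[j]=27 take 4, i++
i=3 j=0: A[i]=15<=B[j]=27 take 15, i++
i=4 j=0: A[i]=16<=B[j]=27 take 16, i++
i=5 j=0: A[i]=22<=B[j]=27 take 22, i++

i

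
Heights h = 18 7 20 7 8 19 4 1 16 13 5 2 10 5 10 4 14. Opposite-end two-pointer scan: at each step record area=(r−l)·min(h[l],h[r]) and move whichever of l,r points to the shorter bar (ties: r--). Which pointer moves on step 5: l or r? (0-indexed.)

[0,16] min(18,14)*16=224 best=224 * → r--
[0,15] min(18,4)*15=60 best=224 → r--
[0,14] min(18,10)*14=140 best=224 → r--
[0,13] min(18,5)*13=65 best=224 → r--
[0,12] min(18,10)*12=120 best=224 → r--

r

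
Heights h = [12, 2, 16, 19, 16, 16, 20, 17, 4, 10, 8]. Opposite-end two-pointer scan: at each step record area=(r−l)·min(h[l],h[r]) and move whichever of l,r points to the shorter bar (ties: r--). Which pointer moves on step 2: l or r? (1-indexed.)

l=1 r=11: min(12,8)*10=80 best=80 *, r--
l=1 r=10: min(12,10)*9=90 best=90 *, r--

r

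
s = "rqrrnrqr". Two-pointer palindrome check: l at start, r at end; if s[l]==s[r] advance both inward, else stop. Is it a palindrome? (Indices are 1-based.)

not a palindrome (mismatch at 4,5)

l=1 r=8: 'r'=='r', l++,r--
l=2 r=7: 'q'=='q', l++,r--
l=3 r=6: 'r'=='r', l++,r--
l=4 r=5: 'r'!='n', stop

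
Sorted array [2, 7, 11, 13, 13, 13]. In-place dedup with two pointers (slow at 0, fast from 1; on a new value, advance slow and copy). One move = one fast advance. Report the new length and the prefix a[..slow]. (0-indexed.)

length 4; prefix = [2, 7, 11, 13]

(s=0,f=1) a[fast]=7≠a[slow]=2 write a[1]=7 → slow++,fast++
(s=1,f=2) a[fast]=11≠a[slow]=7 write a[2]=11 → slow++,fast++
(s=2,f=3) a[fast]=13≠a[slow]=11 write a[3]=13 → slow++,fast++
(s=3,f=4) a[fast]=13=a[slow] dup → fast++
(s=3,f=5) a[fast]=13=a[slow] dup → fast++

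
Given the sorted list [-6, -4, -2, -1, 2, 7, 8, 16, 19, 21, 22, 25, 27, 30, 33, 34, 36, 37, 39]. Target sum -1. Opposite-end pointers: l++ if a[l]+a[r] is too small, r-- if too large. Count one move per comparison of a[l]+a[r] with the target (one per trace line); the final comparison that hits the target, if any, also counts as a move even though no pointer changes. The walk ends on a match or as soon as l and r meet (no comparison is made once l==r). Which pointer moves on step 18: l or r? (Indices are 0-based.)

l

[0,18] -6+39=33 >-1 → r--
[0,17] -6+37=31 >-1 → r--
[0,16] -6+36=30 >-1 → r--
[0,15] -6+34=28 >-1 → r--
[0,14] -6+33=27 >-1 → r--
[0,13] -6+30=24 >-1 → r--
[0,12] -6+27=21 >-1 → r--
[0,11] -6+25=19 >-1 → r--
[0,10] -6+22=16 >-1 → r--
[0,9] -6+21=15 >-1 → r--
[0,8] -6+19=13 >-1 → r--
[0,7] -6+16=10 >-1 → r--
[0,6] -6+8=2 >-1 → r--
[0,5] -6+7=1 >-1 → r--
[0,4] -6+2=-4 <-1 → l++
[1,4] -4+2=-2 <-1 → l++
[2,4] -2+2=0 >-1 → r--
[2,3] -2+-1=-3 <-1 → l++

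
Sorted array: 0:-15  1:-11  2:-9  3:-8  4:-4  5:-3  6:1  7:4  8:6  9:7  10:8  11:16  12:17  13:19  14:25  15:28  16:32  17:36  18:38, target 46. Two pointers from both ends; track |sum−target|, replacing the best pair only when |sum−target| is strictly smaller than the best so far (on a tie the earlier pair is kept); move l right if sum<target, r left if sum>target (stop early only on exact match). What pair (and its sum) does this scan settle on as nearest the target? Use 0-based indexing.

[0,18] -15+38=23 d=23 * → l++
[1,18] -11+38=27 d=19 * → l++
[2,18] -9+38=29 d=17 * → l++
[3,18] -8+38=30 d=16 * → l++
[4,18] -4+38=34 d=12 * → l++
[5,18] -3+38=35 d=11 * → l++
[6,18] 1+38=39 d=7 * → l++
[7,18] 4+38=42 d=4 * → l++
[8,18] 6+38=44 d=2 * → l++
[9,18] 7+38=45 d=1 * → l++
[10,18] 8+38=46 d=0 * → stop

pair (8, 38) with sum 46 (|Δ|=0)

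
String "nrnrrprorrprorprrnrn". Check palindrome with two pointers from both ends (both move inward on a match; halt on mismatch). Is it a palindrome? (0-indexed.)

not a palindrome (mismatch at 9,10)

l=0 r=19: 'n'=='n', l++,r--
l=1 r=18: 'r'=='r', l++,r--
l=2 r=17: 'n'=='n', l++,r--
l=3 r=16: 'r'=='r', l++,r--
l=4 r=15: 'r'=='r', l++,r--
l=5 r=14: 'p'=='p', l++,r--
l=6 r=13: 'r'=='r', l++,r--
l=7 r=12: 'o'=='o', l++,r--
l=8 r=11: 'r'=='r', l++,r--
l=9 r=10: 'r'!='p', stop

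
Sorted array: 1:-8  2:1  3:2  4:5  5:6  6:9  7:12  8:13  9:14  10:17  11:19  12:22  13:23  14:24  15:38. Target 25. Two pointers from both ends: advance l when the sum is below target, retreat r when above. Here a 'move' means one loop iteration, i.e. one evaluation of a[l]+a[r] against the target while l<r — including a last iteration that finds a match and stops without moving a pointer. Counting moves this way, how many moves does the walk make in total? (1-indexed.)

3 moves

l=1 r=15: -8+38=30 >25, r--
l=1 r=14: -8+24=16 <25, l++
l=2 r=14: 1+24=25, found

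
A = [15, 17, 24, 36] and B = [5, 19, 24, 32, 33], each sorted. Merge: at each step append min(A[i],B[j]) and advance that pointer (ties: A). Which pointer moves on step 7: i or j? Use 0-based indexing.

i=0 j=0: A[i]=15>B[j]=5 take 5, j++
i=0 j=1: A[i]=15<=B[j]=19 take 15, i++
i=1 j=1: A[i]=17<=B[j]=19 take 17, i++
i=2 j=1: A[i]=24>B[j]=19 take 19, j++
i=2 j=2: A[i]=24<=B[j]=24 take 24, i++
i=3 j=2: A[i]=36>B[j]=24 take 24, j++
i=3 j=3: A[i]=36>B[j]=32 take 32, j++

j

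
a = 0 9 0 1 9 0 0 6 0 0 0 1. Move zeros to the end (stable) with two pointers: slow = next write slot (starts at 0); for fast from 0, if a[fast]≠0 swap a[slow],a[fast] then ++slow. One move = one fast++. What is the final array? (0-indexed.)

slow=0 fast=0: a[fast]=0, fast++
slow=0 fast=1: a[fast]=9≠0 swap→a[0]=9, slow++,fast++
slow=1 fast=2: a[fast]=0, fast++
slow=1 fast=3: a[fast]=1≠0 swap→a[1]=1, slow++,fast++
slow=2 fast=4: a[fast]=9≠0 swap→a[2]=9, slow++,fast++
slow=3 fast=5: a[fast]=0, fast++
slow=3 fast=6: a[fast]=0, fast++
slow=3 fast=7: a[fast]=6≠0 swap→a[3]=6, slow++,fast++
slow=4 fast=8: a[fast]=0, fast++
slow=4 fast=9: a[fast]=0, fast++
slow=4 fast=10: a[fast]=0, fast++
slow=4 fast=11: a[fast]=1≠0 swap→a[4]=1, slow++,fast++

[9, 1, 9, 6, 1, 0, 0, 0, 0, 0, 0, 0]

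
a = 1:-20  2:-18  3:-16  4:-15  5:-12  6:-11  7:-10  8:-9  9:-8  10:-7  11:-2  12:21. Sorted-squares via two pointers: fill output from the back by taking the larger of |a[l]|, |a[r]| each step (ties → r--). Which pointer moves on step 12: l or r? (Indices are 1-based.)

r

[1,12] |-20|<=|21| out[12]=441 → r--
[1,11] |-20|>|-2| out[11]=400 → l++
[2,11] |-18|>|-2| out[10]=324 → l++
[3,11] |-16|>|-2| out[9]=256 → l++
[4,11] |-15|>|-2| out[8]=225 → l++
[5,11] |-12|>|-2| out[7]=144 → l++
[6,11] |-11|>|-2| out[6]=121 → l++
[7,11] |-10|>|-2| out[5]=100 → l++
[8,11] |-9|>|-2| out[4]=81 → l++
[9,11] |-8|>|-2| out[3]=64 → l++
[10,11] |-7|>|-2| out[2]=49 → l++
[11,11] |-2|<=|-2| out[1]=4 → r--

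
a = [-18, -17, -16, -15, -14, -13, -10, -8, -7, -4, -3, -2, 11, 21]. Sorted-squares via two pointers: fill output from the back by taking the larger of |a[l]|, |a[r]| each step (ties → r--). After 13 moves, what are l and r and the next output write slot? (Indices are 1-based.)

[1,14] |-18|<=|21| out[14]=441 → r--
[1,13] |-18|>|11| out[13]=324 → l++
[2,13] |-17|>|11| out[12]=289 → l++
[3,13] |-16|>|11| out[11]=256 → l++
[4,13] |-15|>|11| out[10]=225 → l++
[5,13] |-14|>|11| out[9]=196 → l++
[6,13] |-13|>|11| out[8]=169 → l++
[7,13] |-10|<=|11| out[7]=121 → r--
[7,12] |-10|>|-2| out[6]=100 → l++
[8,12] |-8|>|-2| out[5]=64 → l++
[9,12] |-7|>|-2| out[4]=49 → l++
[10,12] |-4|>|-2| out[3]=16 → l++
[11,12] |-3|>|-2| out[2]=9 → l++

l=12, r=12, next write slot=1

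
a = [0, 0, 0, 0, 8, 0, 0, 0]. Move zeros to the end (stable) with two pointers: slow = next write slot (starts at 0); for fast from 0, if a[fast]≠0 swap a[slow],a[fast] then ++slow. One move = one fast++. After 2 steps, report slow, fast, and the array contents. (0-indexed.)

slow=0, fast=2, a=[0, 0, 0, 0, 8, 0, 0, 0]

slow=0 fast=0: a[fast]=0, fast++
slow=0 fast=1: a[fast]=0, fast++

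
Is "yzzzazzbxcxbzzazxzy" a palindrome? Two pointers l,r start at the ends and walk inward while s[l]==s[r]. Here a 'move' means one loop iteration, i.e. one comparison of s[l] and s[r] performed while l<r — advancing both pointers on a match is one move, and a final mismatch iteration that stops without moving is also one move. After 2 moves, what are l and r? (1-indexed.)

[1,19] 'y'=='y' → l++,r--
[2,18] 'z'=='z' → l++,r--

l=3, r=17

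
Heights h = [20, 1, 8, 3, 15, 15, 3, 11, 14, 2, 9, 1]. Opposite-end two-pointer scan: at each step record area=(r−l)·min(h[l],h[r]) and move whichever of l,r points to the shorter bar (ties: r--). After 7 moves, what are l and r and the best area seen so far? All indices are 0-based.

l=0, r=4, best area=112

l=0 r=11: min(20,1)*11=11 best=11 *, r--
l=0 r=10: min(20,9)*10=90 best=90 *, r--
l=0 r=9: min(20,2)*9=18 best=90, r--
l=0 r=8: min(20,14)*8=112 best=112 *, r--
l=0 r=7: min(20,11)*7=77 best=112, r--
l=0 r=6: min(20,3)*6=18 best=112, r--
l=0 r=5: min(20,15)*5=75 best=112, r--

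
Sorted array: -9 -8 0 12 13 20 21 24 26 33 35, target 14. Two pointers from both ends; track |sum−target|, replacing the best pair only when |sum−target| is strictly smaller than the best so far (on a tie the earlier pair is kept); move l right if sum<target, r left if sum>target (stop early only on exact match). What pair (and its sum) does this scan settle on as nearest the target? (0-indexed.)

pair (-9, 24) with sum 15 (|Δ|=1)

[0,10] -9+35=26 d=12 * → r--
[0,9] -9+33=24 d=10 * → r--
[0,8] -9+26=17 d=3 * → r--
[0,7] -9+24=15 d=1 * → r--
[0,6] -9+21=12 d=2 → l++
[1,6] -8+21=13 d=1 → l++
[2,6] 0+21=21 d=7 → r--
[2,5] 0+20=20 d=6 → r--
[2,4] 0+13=13 d=1 → l++
[3,4] 12+13=25 d=11 → r--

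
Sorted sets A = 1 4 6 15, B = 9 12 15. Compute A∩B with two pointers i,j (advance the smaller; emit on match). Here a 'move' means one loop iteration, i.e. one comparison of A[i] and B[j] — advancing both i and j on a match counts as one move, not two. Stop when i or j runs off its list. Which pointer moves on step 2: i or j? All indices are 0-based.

i

[i=0,j=0] 1<9 → i++
[i=1,j=0] 4<9 → i++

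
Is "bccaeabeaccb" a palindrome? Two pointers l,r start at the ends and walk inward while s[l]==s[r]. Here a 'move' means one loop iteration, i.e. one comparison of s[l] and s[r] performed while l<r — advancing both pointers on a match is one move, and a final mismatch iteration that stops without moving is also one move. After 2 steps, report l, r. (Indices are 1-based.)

l=1 r=12: 'b'=='b', l++,r--
l=2 r=11: 'c'=='c', l++,r--

l=3, r=10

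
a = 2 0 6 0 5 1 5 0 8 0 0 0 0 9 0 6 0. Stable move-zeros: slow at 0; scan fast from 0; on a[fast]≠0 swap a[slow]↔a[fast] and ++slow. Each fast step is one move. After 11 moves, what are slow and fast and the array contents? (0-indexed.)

slow=6, fast=11, a=[2, 6, 5, 1, 5, 8, 0, 0, 0, 0, 0, 0, 0, 9, 0, 6, 0]

(s=0,f=0) a[fast]=2≠0 swap→a[0]=2 → slow++,fast++
(s=1,f=1) a[fast]=0 → fast++
(s=1,f=2) a[fast]=6≠0 swap→a[1]=6 → slow++,fast++
(s=2,f=3) a[fast]=0 → fast++
(s=2,f=4) a[fast]=5≠0 swap→a[2]=5 → slow++,fast++
(s=3,f=5) a[fast]=1≠0 swap→a[3]=1 → slow++,fast++
(s=4,f=6) a[fast]=5≠0 swap→a[4]=5 → slow++,fast++
(s=5,f=7) a[fast]=0 → fast++
(s=5,f=8) a[fast]=8≠0 swap→a[5]=8 → slow++,fast++
(s=6,f=9) a[fast]=0 → fast++
(s=6,f=10) a[fast]=0 → fast++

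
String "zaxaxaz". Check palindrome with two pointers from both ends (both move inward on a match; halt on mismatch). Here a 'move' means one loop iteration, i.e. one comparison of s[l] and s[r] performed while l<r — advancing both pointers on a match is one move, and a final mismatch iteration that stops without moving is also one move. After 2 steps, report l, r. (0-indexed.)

l=0 r=6: 'z'=='z', l++,r--
l=1 r=5: 'a'=='a', l++,r--

l=2, r=4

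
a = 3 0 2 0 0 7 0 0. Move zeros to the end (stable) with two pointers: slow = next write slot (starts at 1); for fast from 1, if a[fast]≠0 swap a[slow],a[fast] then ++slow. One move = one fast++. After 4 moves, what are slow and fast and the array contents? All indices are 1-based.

slow=3, fast=5, a=[3, 2, 0, 0, 0, 7, 0, 0]

(s=1,f=1) a[fast]=3≠0 swap→a[1]=3 → slow++,fast++
(s=2,f=2) a[fast]=0 → fast++
(s=2,f=3) a[fast]=2≠0 swap→a[2]=2 → slow++,fast++
(s=3,f=4) a[fast]=0 → fast++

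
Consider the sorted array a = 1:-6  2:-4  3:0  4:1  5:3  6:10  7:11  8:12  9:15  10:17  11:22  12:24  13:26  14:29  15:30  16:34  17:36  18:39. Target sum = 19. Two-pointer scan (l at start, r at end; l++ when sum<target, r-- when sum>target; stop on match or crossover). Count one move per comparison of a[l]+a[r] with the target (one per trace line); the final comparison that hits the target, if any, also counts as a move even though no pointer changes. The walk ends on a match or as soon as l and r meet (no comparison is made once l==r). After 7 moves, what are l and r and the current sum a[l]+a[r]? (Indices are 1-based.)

l=1 r=18: -6+39=33 >19, r--
l=1 r=17: -6+36=30 >19, r--
l=1 r=16: -6+34=28 >19, r--
l=1 r=15: -6+30=24 >19, r--
l=1 r=14: -6+29=23 >19, r--
l=1 r=13: -6+26=20 >19, r--
l=1 r=12: -6+24=18 <19, l++

l=2, r=12, sum=20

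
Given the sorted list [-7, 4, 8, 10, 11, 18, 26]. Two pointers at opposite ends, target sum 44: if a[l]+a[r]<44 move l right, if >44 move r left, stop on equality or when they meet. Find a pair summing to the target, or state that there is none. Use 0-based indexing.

[0,6] -7+26=19 <44 → l++
[1,6] 4+26=30 <44 → l++
[2,6] 8+26=34 <44 → l++
[3,6] 10+26=36 <44 → l++
[4,6] 11+26=37 <44 → l++
[5,6] 18+26=44 → found

(18, 26)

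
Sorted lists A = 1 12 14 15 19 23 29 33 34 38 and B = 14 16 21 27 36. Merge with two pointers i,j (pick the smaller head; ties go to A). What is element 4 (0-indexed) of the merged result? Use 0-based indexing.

merged[4] = 15

i=0 j=0: A[i]=1<=B[j]=14 take 1, i++
i=1 j=0: A[i]=12<=B[j]=14 take 12, i++
i=2 j=0: A[i]=14<=B[j]=14 take 14, i++
i=3 j=0: A[i]=15>B[j]=14 take 14, j++
i=3 j=1: A[i]=15<=B[j]=16 take 15, i++
i=4 j=1: A[i]=19>B[j]=16 take 16, j++
i=4 j=2: A[i]=19<=B[j]=21 take 19, i++
i=5 j=2: A[i]=23>B[j]=21 take 21, j++
i=5 j=3: A[i]=23<=B[j]=27 take 23, i++
i=6 j=3: A[i]=29>B[j]=27 take 27, j++
i=6 j=4: A[i]=29<=B[j]=36 take 29, i++
i=7 j=4: A[i]=33<=B[j]=36 take 33, i++
i=8 j=4: A[i]=34<=B[j]=36 take 34, i++
i=9 j=4: A[i]=38>B[j]=36 take 36, j++
i=9 j=5: B done, take A[i]=38, i++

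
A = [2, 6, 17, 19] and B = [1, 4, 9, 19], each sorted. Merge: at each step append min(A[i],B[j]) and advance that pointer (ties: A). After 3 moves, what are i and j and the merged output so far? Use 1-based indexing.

i=2, j=3, merged so far=[1, 2, 4]

i=1 j=1: A[i]=2>B[j]=1 take 1, j++
i=1 j=2: A[i]=2<=B[j]=4 take 2, i++
i=2 j=2: A[i]=6>B[j]=4 take 4, j++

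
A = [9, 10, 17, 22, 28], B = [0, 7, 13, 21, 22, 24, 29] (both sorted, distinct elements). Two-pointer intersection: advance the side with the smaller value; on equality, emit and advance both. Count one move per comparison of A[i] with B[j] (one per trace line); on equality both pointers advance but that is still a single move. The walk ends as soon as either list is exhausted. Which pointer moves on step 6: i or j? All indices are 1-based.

i

[i=1,j=1] 9>0 → j++
[i=1,j=2] 9>7 → j++
[i=1,j=3] 9<13 → i++
[i=2,j=3] 10<13 → i++
[i=3,j=3] 17>13 → j++
[i=3,j=4] 17<21 → i++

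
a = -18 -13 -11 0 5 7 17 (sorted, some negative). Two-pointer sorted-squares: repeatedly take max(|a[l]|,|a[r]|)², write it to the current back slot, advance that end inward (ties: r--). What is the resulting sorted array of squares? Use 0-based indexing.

[0, 25, 49, 121, 169, 289, 324]

[0,6] |-18|>|17| out[6]=324 → l++
[1,6] |-13|<=|17| out[5]=289 → r--
[1,5] |-13|>|7| out[4]=169 → l++
[2,5] |-11|>|7| out[3]=121 → l++
[3,5] |0|<=|7| out[2]=49 → r--
[3,4] |0|<=|5| out[1]=25 → r--
[3,3] |0|<=|0| out[0]=0 → r--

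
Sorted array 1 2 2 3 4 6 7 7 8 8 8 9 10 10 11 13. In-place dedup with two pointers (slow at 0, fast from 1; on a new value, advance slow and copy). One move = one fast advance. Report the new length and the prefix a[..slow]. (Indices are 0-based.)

length 11; prefix = [1, 2, 3, 4, 6, 7, 8, 9, 10, 11, 13]

(s=0,f=1) a[fast]=2≠a[slow]=1 write a[1]=2 → slow++,fast++
(s=1,f=2) a[fast]=2=a[slow] dup → fast++
(s=1,f=3) a[fast]=3≠a[slow]=2 write a[2]=3 → slow++,fast++
(s=2,f=4) a[fast]=4≠a[slow]=3 write a[3]=4 → slow++,fast++
(s=3,f=5) a[fast]=6≠a[slow]=4 write a[4]=6 → slow++,fast++
(s=4,f=6) a[fast]=7≠a[slow]=6 write a[5]=7 → slow++,fast++
(s=5,f=7) a[fast]=7=a[slow] dup → fast++
(s=5,f=8) a[fast]=8≠a[slow]=7 write a[6]=8 → slow++,fast++
(s=6,f=9) a[fast]=8=a[slow] dup → fast++
(s=6,f=10) a[fast]=8=a[slow] dup → fast++
(s=6,f=11) a[fast]=9≠a[slow]=8 write a[7]=9 → slow++,fast++
(s=7,f=12) a[fast]=10≠a[slow]=9 write a[8]=10 → slow++,fast++
(s=8,f=13) a[fast]=10=a[slow] dup → fast++
(s=8,f=14) a[fast]=11≠a[slow]=10 write a[9]=11 → slow++,fast++
(s=9,f=15) a[fast]=13≠a[slow]=11 write a[10]=13 → slow++,fast++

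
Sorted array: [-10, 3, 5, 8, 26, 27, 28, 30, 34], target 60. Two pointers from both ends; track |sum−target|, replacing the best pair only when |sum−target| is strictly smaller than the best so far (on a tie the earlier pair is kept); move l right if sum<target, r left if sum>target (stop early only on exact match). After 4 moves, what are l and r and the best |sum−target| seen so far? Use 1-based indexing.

l=1 r=9: -10+34=24 d=36 *, l++
l=2 r=9: 3+34=37 d=23 *, l++
l=3 r=9: 5+34=39 d=21 *, l++
l=4 r=9: 8+34=42 d=18 *, l++

l=5, r=9, best |Δ|=18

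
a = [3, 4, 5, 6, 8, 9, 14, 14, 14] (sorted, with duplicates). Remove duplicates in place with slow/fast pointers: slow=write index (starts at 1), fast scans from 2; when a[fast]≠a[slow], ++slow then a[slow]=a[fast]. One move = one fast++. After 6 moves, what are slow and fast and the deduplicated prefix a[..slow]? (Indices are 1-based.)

slow=7, fast=8, prefix=[3, 4, 5, 6, 8, 9, 14]

(s=1,f=2) a[fast]=4≠a[slow]=3 write a[2]=4 → slow++,fast++
(s=2,f=3) a[fast]=5≠a[slow]=4 write a[3]=5 → slow++,fast++
(s=3,f=4) a[fast]=6≠a[slow]=5 write a[4]=6 → slow++,fast++
(s=4,f=5) a[fast]=8≠a[slow]=6 write a[5]=8 → slow++,fast++
(s=5,f=6) a[fast]=9≠a[slow]=8 write a[6]=9 → slow++,fast++
(s=6,f=7) a[fast]=14≠a[slow]=9 write a[7]=14 → slow++,fast++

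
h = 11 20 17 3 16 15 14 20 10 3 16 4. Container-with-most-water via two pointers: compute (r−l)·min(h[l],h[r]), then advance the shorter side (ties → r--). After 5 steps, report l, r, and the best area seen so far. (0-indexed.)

[0,11] min(11,4)*11=44 best=44 * → r--
[0,10] min(11,16)*10=110 best=110 * → l++
[1,10] min(20,16)*9=144 best=144 * → r--
[1,9] min(20,3)*8=24 best=144 → r--
[1,8] min(20,10)*7=70 best=144 → r--

l=1, r=7, best area=144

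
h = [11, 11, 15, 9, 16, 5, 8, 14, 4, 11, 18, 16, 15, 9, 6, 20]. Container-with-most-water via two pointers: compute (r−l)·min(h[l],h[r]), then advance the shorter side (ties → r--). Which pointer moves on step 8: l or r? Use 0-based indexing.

l=0 r=15: min(11,20)*15=165 best=165 *, l++
l=1 r=15: min(11,20)*14=154 best=165, l++
l=2 r=15: min(15,20)*13=195 best=195 *, l++
l=3 r=15: min(9,20)*12=108 best=195, l++
l=4 r=15: min(16,20)*11=176 best=195, l++
l=5 r=15: min(5,20)*10=50 best=195, l++
l=6 r=15: min(8,20)*9=72 best=195, l++
l=7 r=15: min(14,20)*8=112 best=195, l++

l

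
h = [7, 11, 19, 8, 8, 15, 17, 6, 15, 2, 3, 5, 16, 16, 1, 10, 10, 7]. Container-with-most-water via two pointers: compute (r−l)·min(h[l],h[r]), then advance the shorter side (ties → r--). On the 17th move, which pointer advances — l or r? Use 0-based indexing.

[0,17] min(7,7)*17=119 best=119 * → r--
[0,16] min(7,10)*16=112 best=119 → l++
[1,16] min(11,10)*15=150 best=150 * → r--
[1,15] min(11,10)*14=140 best=150 → r--
[1,14] min(11,1)*13=13 best=150 → r--
[1,13] min(11,16)*12=132 best=150 → l++
[2,13] min(19,16)*11=176 best=176 * → r--
[2,12] min(19,16)*10=160 best=176 → r--
[2,11] min(19,5)*9=45 best=176 → r--
[2,10] min(19,3)*8=24 best=176 → r--
[2,9] min(19,2)*7=14 best=176 → r--
[2,8] min(19,15)*6=90 best=176 → r--
[2,7] min(19,6)*5=30 best=176 → r--
[2,6] min(19,17)*4=68 best=176 → r--
[2,5] min(19,15)*3=45 best=176 → r--
[2,4] min(19,8)*2=16 best=176 → r--
[2,3] min(19,8)*1=8 best=176 → r--

r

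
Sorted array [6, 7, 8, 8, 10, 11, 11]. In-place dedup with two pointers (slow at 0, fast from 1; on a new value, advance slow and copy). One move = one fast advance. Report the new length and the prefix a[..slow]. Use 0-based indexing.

slow=0 fast=1: a[fast]=7≠a[slow]=6 write a[1]=7, slow++,fast++
slow=1 fast=2: a[fast]=8≠a[slow]=7 write a[2]=8, slow++,fast++
slow=2 fast=3: a[fast]=8=a[slow] dup, fast++
slow=2 fast=4: a[fast]=10≠a[slow]=8 write a[3]=10, slow++,fast++
slow=3 fast=5: a[fast]=11≠a[slow]=10 write a[4]=11, slow++,fast++
slow=4 fast=6: a[fast]=11=a[slow] dup, fast++

length 5; prefix = [6, 7, 8, 10, 11]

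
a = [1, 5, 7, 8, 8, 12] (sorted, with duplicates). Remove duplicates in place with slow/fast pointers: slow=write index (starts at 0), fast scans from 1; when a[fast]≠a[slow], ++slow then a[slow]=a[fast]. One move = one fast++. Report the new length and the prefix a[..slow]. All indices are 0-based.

length 5; prefix = [1, 5, 7, 8, 12]

slow=0 fast=1: a[fast]=5≠a[slow]=1 write a[1]=5, slow++,fast++
slow=1 fast=2: a[fast]=7≠a[slow]=5 write a[2]=7, slow++,fast++
slow=2 fast=3: a[fast]=8≠a[slow]=7 write a[3]=8, slow++,fast++
slow=3 fast=4: a[fast]=8=a[slow] dup, fast++
slow=3 fast=5: a[fast]=12≠a[slow]=8 write a[4]=12, slow++,fast++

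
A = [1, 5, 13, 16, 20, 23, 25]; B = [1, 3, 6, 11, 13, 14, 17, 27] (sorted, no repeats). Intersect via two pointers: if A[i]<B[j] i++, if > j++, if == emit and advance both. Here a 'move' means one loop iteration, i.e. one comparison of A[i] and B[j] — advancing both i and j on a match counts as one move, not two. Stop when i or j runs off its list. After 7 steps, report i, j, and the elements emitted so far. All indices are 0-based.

i=3, j=6, emitted=[1, 13]

[i=0,j=0] 1==1 emit → i++,j++
[i=1,j=1] 5>3 → j++
[i=1,j=2] 5<6 → i++
[i=2,j=2] 13>6 → j++
[i=2,j=3] 13>11 → j++
[i=2,j=4] 13==13 emit → i++,j++
[i=3,j=5] 16>14 → j++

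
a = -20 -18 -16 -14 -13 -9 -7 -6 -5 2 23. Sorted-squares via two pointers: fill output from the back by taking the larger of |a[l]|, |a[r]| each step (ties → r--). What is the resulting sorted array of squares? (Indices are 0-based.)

[4, 25, 36, 49, 81, 169, 196, 256, 324, 400, 529]

l=0 r=10: |-20|<=|23| out[10]=529, r--
l=0 r=9: |-20|>|2| out[9]=400, l++
l=1 r=9: |-18|>|2| out[8]=324, l++
l=2 r=9: |-16|>|2| out[7]=256, l++
l=3 r=9: |-14|>|2| out[6]=196, l++
l=4 r=9: |-13|>|2| out[5]=169, l++
l=5 r=9: |-9|>|2| out[4]=81, l++
l=6 r=9: |-7|>|2| out[3]=49, l++
l=7 r=9: |-6|>|2| out[2]=36, l++
l=8 r=9: |-5|>|2| out[1]=25, l++
l=9 r=9: |2|<=|2| out[0]=4, r--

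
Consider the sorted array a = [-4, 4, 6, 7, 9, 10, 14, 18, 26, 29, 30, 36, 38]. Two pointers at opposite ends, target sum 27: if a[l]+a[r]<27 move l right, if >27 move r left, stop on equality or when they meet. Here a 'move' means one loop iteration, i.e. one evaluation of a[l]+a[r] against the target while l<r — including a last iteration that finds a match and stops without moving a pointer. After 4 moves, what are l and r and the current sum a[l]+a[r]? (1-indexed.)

[1,13] -4+38=34 >27 → r--
[1,12] -4+36=32 >27 → r--
[1,11] -4+30=26 <27 → l++
[2,11] 4+30=34 >27 → r--

l=2, r=10, sum=33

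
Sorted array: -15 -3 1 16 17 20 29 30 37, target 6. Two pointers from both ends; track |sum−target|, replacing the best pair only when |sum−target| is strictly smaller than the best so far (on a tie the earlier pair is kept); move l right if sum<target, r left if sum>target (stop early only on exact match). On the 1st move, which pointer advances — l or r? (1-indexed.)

l=1 r=9: -15+37=22 d=16 *, r--

r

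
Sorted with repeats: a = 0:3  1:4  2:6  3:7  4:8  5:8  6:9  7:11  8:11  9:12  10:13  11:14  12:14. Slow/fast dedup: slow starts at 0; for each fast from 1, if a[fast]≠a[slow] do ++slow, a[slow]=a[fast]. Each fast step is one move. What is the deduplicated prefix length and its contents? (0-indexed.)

length 10; prefix = [3, 4, 6, 7, 8, 9, 11, 12, 13, 14]

(s=0,f=1) a[fast]=4≠a[slow]=3 write a[1]=4 → slow++,fast++
(s=1,f=2) a[fast]=6≠a[slow]=4 write a[2]=6 → slow++,fast++
(s=2,f=3) a[fast]=7≠a[slow]=6 write a[3]=7 → slow++,fast++
(s=3,f=4) a[fast]=8≠a[slow]=7 write a[4]=8 → slow++,fast++
(s=4,f=5) a[fast]=8=a[slow] dup → fast++
(s=4,f=6) a[fast]=9≠a[slow]=8 write a[5]=9 → slow++,fast++
(s=5,f=7) a[fast]=11≠a[slow]=9 write a[6]=11 → slow++,fast++
(s=6,f=8) a[fast]=11=a[slow] dup → fast++
(s=6,f=9) a[fast]=12≠a[slow]=11 write a[7]=12 → slow++,fast++
(s=7,f=10) a[fast]=13≠a[slow]=12 write a[8]=13 → slow++,fast++
(s=8,f=11) a[fast]=14≠a[slow]=13 write a[9]=14 → slow++,fast++
(s=9,f=12) a[fast]=14=a[slow] dup → fast++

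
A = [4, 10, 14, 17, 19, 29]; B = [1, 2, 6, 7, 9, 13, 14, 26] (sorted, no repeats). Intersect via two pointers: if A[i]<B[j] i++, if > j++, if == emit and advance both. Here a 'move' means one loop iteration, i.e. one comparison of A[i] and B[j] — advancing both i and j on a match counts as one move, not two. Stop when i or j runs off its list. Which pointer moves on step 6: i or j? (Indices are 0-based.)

[i=0,j=0] 4>1 → j++
[i=0,j=1] 4>2 → j++
[i=0,j=2] 4<6 → i++
[i=1,j=2] 10>6 → j++
[i=1,j=3] 10>7 → j++
[i=1,j=4] 10>9 → j++

j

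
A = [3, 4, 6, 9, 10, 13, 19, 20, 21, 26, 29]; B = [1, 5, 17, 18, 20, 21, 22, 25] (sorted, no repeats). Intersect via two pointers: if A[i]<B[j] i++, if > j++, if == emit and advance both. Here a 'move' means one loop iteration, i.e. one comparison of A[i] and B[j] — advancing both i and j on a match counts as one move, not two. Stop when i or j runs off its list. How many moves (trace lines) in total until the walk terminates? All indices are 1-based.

[i=1,j=1] 3>1 → j++
[i=1,j=2] 3<5 → i++
[i=2,j=2] 4<5 → i++
[i=3,j=2] 6>5 → j++
[i=3,j=3] 6<17 → i++
[i=4,j=3] 9<17 → i++
[i=5,j=3] 10<17 → i++
[i=6,j=3] 13<17 → i++
[i=7,j=3] 19>17 → j++
[i=7,j=4] 19>18 → j++
[i=7,j=5] 19<20 → i++
[i=8,j=5] 20==20 emit → i++,j++
[i=9,j=6] 21==21 emit → i++,j++
[i=10,j=7] 26>22 → j++
[i=10,j=8] 26>25 → j++

15 moves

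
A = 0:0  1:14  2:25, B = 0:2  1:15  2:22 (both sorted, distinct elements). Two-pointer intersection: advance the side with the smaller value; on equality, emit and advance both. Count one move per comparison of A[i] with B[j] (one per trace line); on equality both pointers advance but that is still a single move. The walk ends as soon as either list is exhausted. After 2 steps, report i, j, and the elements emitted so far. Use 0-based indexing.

i=0 j=0: 0<2, i++
i=1 j=0: 14>2, j++

i=1, j=1, emitted=[]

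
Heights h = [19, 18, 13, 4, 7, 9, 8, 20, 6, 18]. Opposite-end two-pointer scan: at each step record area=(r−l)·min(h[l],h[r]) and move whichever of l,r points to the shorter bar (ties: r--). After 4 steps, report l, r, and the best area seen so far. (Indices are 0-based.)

l=0 r=9: min(19,18)*9=162 best=162 *, r--
l=0 r=8: min(19,6)*8=48 best=162, r--
l=0 r=7: min(19,20)*7=133 best=162, l++
l=1 r=7: min(18,20)*6=108 best=162, l++

l=2, r=7, best area=162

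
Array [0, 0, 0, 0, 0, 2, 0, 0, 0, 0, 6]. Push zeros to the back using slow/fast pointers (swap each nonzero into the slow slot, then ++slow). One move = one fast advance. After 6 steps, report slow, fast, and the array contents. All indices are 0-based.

slow=0 fast=0: a[fast]=0, fast++
slow=0 fast=1: a[fast]=0, fast++
slow=0 fast=2: a[fast]=0, fast++
slow=0 fast=3: a[fast]=0, fast++
slow=0 fast=4: a[fast]=0, fast++
slow=0 fast=5: a[fast]=2≠0 swap→a[0]=2, slow++,fast++

slow=1, fast=6, a=[2, 0, 0, 0, 0, 0, 0, 0, 0, 0, 6]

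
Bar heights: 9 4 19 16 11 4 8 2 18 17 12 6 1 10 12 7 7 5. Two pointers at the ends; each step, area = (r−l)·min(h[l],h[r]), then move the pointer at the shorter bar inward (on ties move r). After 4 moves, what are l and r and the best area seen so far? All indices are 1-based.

l=2, r=15, best area=126

[1,18] min(9,5)*17=85 best=85 * → r--
[1,17] min(9,7)*16=112 best=112 * → r--
[1,16] min(9,7)*15=105 best=112 → r--
[1,15] min(9,12)*14=126 best=126 * → l++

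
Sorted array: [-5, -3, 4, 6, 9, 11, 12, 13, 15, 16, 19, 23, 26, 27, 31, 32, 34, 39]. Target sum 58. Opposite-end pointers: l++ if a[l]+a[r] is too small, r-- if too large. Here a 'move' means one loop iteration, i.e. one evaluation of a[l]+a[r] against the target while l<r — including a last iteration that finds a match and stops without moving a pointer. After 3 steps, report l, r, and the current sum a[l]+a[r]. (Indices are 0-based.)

[0,17] -5+39=34 <58 → l++
[1,17] -3+39=36 <58 → l++
[2,17] 4+39=43 <58 → l++

l=3, r=17, sum=45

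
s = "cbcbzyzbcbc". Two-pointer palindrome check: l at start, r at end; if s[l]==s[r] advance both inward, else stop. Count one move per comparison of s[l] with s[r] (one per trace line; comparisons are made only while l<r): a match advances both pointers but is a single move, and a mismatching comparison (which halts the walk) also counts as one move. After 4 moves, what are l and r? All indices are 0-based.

[0,10] 'c'=='c' → l++,r--
[1,9] 'b'=='b' → l++,r--
[2,8] 'c'=='c' → l++,r--
[3,7] 'b'=='b' → l++,r--

l=4, r=6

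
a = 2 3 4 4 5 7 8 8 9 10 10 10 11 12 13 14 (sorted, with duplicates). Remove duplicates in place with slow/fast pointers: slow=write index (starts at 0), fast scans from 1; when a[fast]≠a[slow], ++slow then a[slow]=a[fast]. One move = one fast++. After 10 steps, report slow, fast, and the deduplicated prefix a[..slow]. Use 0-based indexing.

(s=0,f=1) a[fast]=3≠a[slow]=2 write a[1]=3 → slow++,fast++
(s=1,f=2) a[fast]=4≠a[slow]=3 write a[2]=4 → slow++,fast++
(s=2,f=3) a[fast]=4=a[slow] dup → fast++
(s=2,f=4) a[fast]=5≠a[slow]=4 write a[3]=5 → slow++,fast++
(s=3,f=5) a[fast]=7≠a[slow]=5 write a[4]=7 → slow++,fast++
(s=4,f=6) a[fast]=8≠a[slow]=7 write a[5]=8 → slow++,fast++
(s=5,f=7) a[fast]=8=a[slow] dup → fast++
(s=5,f=8) a[fast]=9≠a[slow]=8 write a[6]=9 → slow++,fast++
(s=6,f=9) a[fast]=10≠a[slow]=9 write a[7]=10 → slow++,fast++
(s=7,f=10) a[fast]=10=a[slow] dup → fast++

slow=7, fast=11, prefix=[2, 3, 4, 5, 7, 8, 9, 10]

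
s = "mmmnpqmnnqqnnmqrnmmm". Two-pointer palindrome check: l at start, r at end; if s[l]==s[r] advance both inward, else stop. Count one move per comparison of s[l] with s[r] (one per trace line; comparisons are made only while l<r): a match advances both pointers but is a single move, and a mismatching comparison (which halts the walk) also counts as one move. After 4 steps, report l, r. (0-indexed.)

l=4, r=15

[0,19] 'm'=='m' → l++,r--
[1,18] 'm'=='m' → l++,r--
[2,17] 'm'=='m' → l++,r--
[3,16] 'n'=='n' → l++,r--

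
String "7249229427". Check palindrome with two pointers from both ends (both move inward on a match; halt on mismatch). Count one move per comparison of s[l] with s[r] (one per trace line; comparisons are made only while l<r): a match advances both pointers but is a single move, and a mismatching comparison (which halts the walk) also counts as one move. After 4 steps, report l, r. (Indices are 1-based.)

l=5, r=6

[1,10] '7'=='7' → l++,r--
[2,9] '2'=='2' → l++,r--
[3,8] '4'=='4' → l++,r--
[4,7] '9'=='9' → l++,r--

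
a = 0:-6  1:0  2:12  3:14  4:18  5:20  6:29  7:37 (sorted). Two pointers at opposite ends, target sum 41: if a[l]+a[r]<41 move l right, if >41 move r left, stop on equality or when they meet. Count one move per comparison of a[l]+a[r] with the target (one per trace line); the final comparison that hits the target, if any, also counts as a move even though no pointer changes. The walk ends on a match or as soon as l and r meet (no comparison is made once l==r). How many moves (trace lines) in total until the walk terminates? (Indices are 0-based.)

[0,7] -6+37=31 <41 → l++
[1,7] 0+37=37 <41 → l++
[2,7] 12+37=49 >41 → r--
[2,6] 12+29=41 → found

4 moves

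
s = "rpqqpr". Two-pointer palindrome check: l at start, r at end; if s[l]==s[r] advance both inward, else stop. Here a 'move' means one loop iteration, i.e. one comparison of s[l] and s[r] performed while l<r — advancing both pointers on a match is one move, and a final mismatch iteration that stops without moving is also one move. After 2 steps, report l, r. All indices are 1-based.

[1,6] 'r'=='r' → l++,r--
[2,5] 'p'=='p' → l++,r--

l=3, r=4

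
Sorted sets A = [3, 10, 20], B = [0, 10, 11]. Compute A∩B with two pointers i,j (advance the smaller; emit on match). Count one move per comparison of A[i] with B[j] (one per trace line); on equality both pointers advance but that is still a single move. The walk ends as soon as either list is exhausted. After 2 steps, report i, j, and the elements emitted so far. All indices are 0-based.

i=1, j=1, emitted=[]

i=0 j=0: 3>0, j++
i=0 j=1: 3<10, i++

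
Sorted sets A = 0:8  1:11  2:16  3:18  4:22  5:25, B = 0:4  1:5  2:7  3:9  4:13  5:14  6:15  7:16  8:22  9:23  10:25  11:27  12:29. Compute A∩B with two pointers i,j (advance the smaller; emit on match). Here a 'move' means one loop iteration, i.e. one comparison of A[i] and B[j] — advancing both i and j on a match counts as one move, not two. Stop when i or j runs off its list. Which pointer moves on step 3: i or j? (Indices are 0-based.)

[i=0,j=0] 8>4 → j++
[i=0,j=1] 8>5 → j++
[i=0,j=2] 8>7 → j++

j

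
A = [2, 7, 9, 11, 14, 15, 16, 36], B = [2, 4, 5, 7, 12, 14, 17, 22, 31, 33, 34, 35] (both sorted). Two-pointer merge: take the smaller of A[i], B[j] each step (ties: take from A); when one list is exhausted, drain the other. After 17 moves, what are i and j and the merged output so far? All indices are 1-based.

i=8, j=11, merged so far=[2, 2, 4, 5, 7, 7, 9, 11, 12, 14, 14, 15, 16, 17, 22, 31, 33]

[i=1,j=1] A[i]=2<=B[j]=2 take 2 → i++
[i=2,j=1] A[i]=7>B[j]=2 take 2 → j++
[i=2,j=2] A[i]=7>B[j]=4 take 4 → j++
[i=2,j=3] A[i]=7>B[j]=5 take 5 → j++
[i=2,j=4] A[i]=7<=B[j]=7 take 7 → i++
[i=3,j=4] A[i]=9>B[j]=7 take 7 → j++
[i=3,j=5] A[i]=9<=B[j]=12 take 9 → i++
[i=4,j=5] A[i]=11<=B[j]=12 take 11 → i++
[i=5,j=5] A[i]=14>B[j]=12 take 12 → j++
[i=5,j=6] A[i]=14<=B[j]=14 take 14 → i++
[i=6,j=6] A[i]=15>B[j]=14 take 14 → j++
[i=6,j=7] A[i]=15<=B[j]=17 take 15 → i++
[i=7,j=7] A[i]=16<=B[j]=17 take 16 → i++
[i=8,j=7] A[i]=36>B[j]=17 take 17 → j++
[i=8,j=8] A[i]=36>B[j]=22 take 22 → j++
[i=8,j=9] A[i]=36>B[j]=31 take 31 → j++
[i=8,j=10] A[i]=36>B[j]=33 take 33 → j++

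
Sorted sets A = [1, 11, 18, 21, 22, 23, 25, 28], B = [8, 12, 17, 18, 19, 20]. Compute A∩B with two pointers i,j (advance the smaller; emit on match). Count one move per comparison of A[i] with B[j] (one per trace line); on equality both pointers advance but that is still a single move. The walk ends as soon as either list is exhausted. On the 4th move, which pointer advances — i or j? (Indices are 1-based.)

[i=1,j=1] 1<8 → i++
[i=2,j=1] 11>8 → j++
[i=2,j=2] 11<12 → i++
[i=3,j=2] 18>12 → j++

j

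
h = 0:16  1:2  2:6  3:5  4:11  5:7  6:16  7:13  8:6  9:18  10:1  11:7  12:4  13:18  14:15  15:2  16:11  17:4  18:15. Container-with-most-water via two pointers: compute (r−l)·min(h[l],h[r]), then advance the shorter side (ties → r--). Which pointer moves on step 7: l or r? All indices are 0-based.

l

[0,18] min(16,15)*18=270 best=270 * → r--
[0,17] min(16,4)*17=68 best=270 → r--
[0,16] min(16,11)*16=176 best=270 → r--
[0,15] min(16,2)*15=30 best=270 → r--
[0,14] min(16,15)*14=210 best=270 → r--
[0,13] min(16,18)*13=208 best=270 → l++
[1,13] min(2,18)*12=24 best=270 → l++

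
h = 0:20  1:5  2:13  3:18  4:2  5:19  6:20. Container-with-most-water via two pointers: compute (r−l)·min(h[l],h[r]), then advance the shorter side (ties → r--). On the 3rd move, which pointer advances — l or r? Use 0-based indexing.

r

l=0 r=6: min(20,20)*6=120 best=120 *, r--
l=0 r=5: min(20,19)*5=95 best=120, r--
l=0 r=4: min(20,2)*4=8 best=120, r--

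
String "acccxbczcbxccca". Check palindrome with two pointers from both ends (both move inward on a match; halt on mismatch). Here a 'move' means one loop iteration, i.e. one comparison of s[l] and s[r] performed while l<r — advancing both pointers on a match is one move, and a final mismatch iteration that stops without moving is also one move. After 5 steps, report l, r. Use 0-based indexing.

l=0 r=14: 'a'=='a', l++,r--
l=1 r=13: 'c'=='c', l++,r--
l=2 r=12: 'c'=='c', l++,r--
l=3 r=11: 'c'=='c', l++,r--
l=4 r=10: 'x'=='x', l++,r--

l=5, r=9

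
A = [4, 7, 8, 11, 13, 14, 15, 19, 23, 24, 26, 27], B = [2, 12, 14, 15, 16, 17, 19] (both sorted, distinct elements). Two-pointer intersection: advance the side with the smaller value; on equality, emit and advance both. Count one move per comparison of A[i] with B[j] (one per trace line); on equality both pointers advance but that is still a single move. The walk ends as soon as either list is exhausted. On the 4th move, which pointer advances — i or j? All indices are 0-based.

i

i=0 j=0: 4>2, j++
i=0 j=1: 4<12, i++
i=1 j=1: 7<12, i++
i=2 j=1: 8<12, i++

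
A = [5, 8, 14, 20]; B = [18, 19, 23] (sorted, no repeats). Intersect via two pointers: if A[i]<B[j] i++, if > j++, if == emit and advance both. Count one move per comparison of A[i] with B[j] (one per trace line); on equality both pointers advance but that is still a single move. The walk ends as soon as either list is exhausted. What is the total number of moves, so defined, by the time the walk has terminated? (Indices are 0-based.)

[i=0,j=0] 5<18 → i++
[i=1,j=0] 8<18 → i++
[i=2,j=0] 14<18 → i++
[i=3,j=0] 20>18 → j++
[i=3,j=1] 20>19 → j++
[i=3,j=2] 20<23 → i++

6 moves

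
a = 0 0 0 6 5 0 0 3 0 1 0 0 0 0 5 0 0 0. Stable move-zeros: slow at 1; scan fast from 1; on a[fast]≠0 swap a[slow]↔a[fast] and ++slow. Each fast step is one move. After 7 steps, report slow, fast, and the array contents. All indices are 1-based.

slow=3, fast=8, a=[6, 5, 0, 0, 0, 0, 0, 3, 0, 1, 0, 0, 0, 0, 5, 0, 0, 0]

slow=1 fast=1: a[fast]=0, fast++
slow=1 fast=2: a[fast]=0, fast++
slow=1 fast=3: a[fast]=0, fast++
slow=1 fast=4: a[fast]=6≠0 swap→a[1]=6, slow++,fast++
slow=2 fast=5: a[fast]=5≠0 swap→a[2]=5, slow++,fast++
slow=3 fast=6: a[fast]=0, fast++
slow=3 fast=7: a[fast]=0, fast++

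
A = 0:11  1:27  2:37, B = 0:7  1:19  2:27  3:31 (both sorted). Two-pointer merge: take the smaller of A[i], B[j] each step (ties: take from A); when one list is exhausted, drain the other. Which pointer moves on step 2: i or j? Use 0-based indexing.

i

[i=0,j=0] A[i]=11>B[j]=7 take 7 → j++
[i=0,j=1] A[i]=11<=B[j]=19 take 11 → i++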